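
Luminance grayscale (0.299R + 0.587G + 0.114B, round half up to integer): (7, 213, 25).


Gray = 0.299×R + 0.587×G + 0.114×B
Gray = 0.299×7 + 0.587×213 + 0.114×25
Gray = 2.093 + 125.031 + 2.850
Gray = 129.974 → round half up → 130
Gray = 130


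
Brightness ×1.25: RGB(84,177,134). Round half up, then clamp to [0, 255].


Multiply each channel by 1.25, round half up, clamp to [0, 255]
R: 84×1.25 = 105
G: 177×1.25 = 221.25 → round → 221
B: 134×1.25 = 167.5 → round → 168
= RGB(105, 221, 168)


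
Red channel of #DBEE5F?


Color: #DBEE5F
R = DB = 219
G = EE = 238
B = 5F = 95
Red = 219


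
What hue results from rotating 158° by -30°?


New hue = (H + rotation) mod 360
New hue = (158 -30) mod 360
= 128 mod 360
= 128°


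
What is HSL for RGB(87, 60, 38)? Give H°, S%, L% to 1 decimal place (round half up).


Normalize: R'=87/255≈0.3412, G'=60/255≈0.2353, B'=38/255≈0.1490
Max=87/255, Min=38/255, Δ=Max-Min=49/255
L = (Max+Min)/2 = (87+38)/510 = 125/510 = 0.24509… → L = 24.5%
L ≤ 0.5 → S = Δ/(Max+Min) = 49/(87+38) = 49/125 = 0.392 → S = 39.2%
(the 1/255 factors cancel in S and H, so raw channel differences can be used)
Max is R' → H = 60 × (((G-B)/Δ) mod 6) = 60 × (((60-38)/49) mod 6)
  22/49 = 0.4489…
  H = 60 × 0.4489… = 26.938…° → H = 26.9°
= HSL(26.9°, 39.2%, 24.5%)


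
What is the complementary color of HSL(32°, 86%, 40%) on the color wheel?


Complement = opposite side of color wheel = hue + 180°
H' = (32 + 180) mod 360 = 212°
S and L unchanged.
= HSL(212°, 86%, 40%)


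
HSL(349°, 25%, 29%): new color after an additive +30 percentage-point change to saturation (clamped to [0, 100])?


Original S = 25%
Adjustment = +30 percentage points
New S = 25 + (30) = 55
Clamp to [0, 100] → 55
= HSL(349°, 55%, 29%)


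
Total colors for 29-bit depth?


Colors = 2^bits = 2^29
= 536,870,912 colors


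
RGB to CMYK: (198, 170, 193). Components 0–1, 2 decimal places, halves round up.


R'=198/255≈0.7765, G'=170/255≈0.6667, B'=193/255≈0.7569
K = 1 - max(R',G',B') = 1 - 198/255 = 57/255 = 0.22352… → 0.22
(1-R'-K)/(1-K) simplifies to (max-R)/max with max = 198:
C = (198-198)/198 = 0/198 = 0 → 0.00
M = (198-170)/198 = 28/198 = 0.14141… → 0.14
Y = (198-193)/198 = 5/198 = 0.02525… → 0.03
= CMYK(0.00, 0.14, 0.03, 0.22)


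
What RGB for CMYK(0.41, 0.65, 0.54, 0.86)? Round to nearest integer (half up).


R = 255 × (1-C) × (1-K) = 255 × 0.59 × 0.14 = 21.063 → 21
G = 255 × (1-M) × (1-K) = 255 × 0.35 × 0.14 = 12.495 → 12
B = 255 × (1-Y) × (1-K) = 255 × 0.46 × 0.14 = 16.422 → 16
= RGB(21, 12, 16)


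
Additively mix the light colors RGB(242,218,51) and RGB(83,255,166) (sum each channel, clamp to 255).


Additive: each channel = min(255, C₁+C₂)
R: 242+83 = 325 → 255
G: 218+255 = 473 → 255
B: 51+166 = 217 → 217
= RGB(255, 255, 217)


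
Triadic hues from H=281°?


Triadic: equally spaced at 120° intervals
H1 = 281°
H2 = (281 + 120) mod 360 = 41°
H3 = (281 + 240) mod 360 = 161°
Triadic = 281°, 41°, 161°


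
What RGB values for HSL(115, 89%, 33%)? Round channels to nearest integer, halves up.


H=115°, S=0.89, L=0.33
C = (1-|2L-1|)×S = (1-|-0.34|)×0.89 = 0.5874
H' = H/60 = 115/60 ≈ 1.9167; X = C×(1-|H' mod 2 - 1|) = 0.04895
m = L - C/2 = 0.33 - 0.2937 = 0.0363
Sector ⌊H'⌋ = 1 → (R',G',B') = (0.04895, 0.5874, 0.0)
RGB = ((R'+m)×255, (G'+m)×255, (B'+m)×255) = (21.73875, 159.0435, 9.2565)
Round half up → RGB(22, 159, 9)


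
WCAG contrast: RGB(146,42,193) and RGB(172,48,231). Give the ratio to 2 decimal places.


Linearize each sRGB channel c=v/255: c/12.92 if c ≤ 0.04045 else ((c+0.055)/1.055)^2.4
L = 0.2126×R_lin + 0.7152×G_lin + 0.0722×B_lin
Color 1 (146,42,193):
  R=146: 146/255≈0.5725 > 0.04045 → ((0.5725+0.055)/1.055)^2.4 ≈ 0.28744
  G=42: 42/255≈0.1647 > 0.04045 → ((0.1647+0.055)/1.055)^2.4 ≈ 0.02315
  B=193: 193/255≈0.7569 > 0.04045 → ((0.7569+0.055)/1.055)^2.4 ≈ 0.53328
  L1 = 0.2126×0.28744 + 0.7152×0.02315 + 0.0722×0.53328 ≈ 0.11617
Color 2 (172,48,231):
  R=172: 172/255≈0.6745 > 0.04045 → ((0.6745+0.055)/1.055)^2.4 ≈ 0.41254
  G=48: 48/255≈0.1882 > 0.04045 → ((0.1882+0.055)/1.055)^2.4 ≈ 0.02956
  B=231: 231/255≈0.9059 > 0.04045 → ((0.9059+0.055)/1.055)^2.4 ≈ 0.79910
  L2 = 0.2126×0.41254 + 0.7152×0.02956 + 0.0722×0.79910 ≈ 0.16654
Lighter = 0.16654, Darker = 0.11617
Ratio = (L_lighter + 0.05) / (L_darker + 0.05)
Ratio = (0.16654 + 0.05) / (0.11617 + 0.05) = 0.21654 / 0.16617 ≈ 1.3031
Ratio ≈ 1.30:1


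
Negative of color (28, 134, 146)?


Invert: (255-R, 255-G, 255-B)
R: 255-28 = 227
G: 255-134 = 121
B: 255-146 = 109
= RGB(227, 121, 109)


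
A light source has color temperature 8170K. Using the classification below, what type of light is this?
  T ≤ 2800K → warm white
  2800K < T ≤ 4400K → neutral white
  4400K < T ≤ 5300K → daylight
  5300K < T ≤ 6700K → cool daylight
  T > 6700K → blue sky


Temperature: 8170K
8170K > 6700K → blue sky
Classification: blue sky


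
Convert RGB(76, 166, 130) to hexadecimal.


R = 76 → 4C (hex)
G = 166 → A6 (hex)
B = 130 → 82 (hex)
Hex = #4CA682


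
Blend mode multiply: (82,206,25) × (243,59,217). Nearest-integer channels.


Multiply: C = A×B/255, rounded to nearest integer
R: 82×243/255 = 19926/255 ≈ 78.141 → 78
G: 206×59/255 = 12154/255 ≈ 47.663 → 48
B: 25×217/255 = 5425/255 ≈ 21.275 → 21
= RGB(78, 48, 21)


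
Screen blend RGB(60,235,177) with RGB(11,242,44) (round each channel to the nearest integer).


Screen: C = 255 - (255-A)×(255-B)/255, rounded to nearest integer
R: 255 - (255-60)×(255-11)/255 = 255 - 47580/255 ≈ 255 - 186.588 = 68.412 → 68
G: 255 - (255-235)×(255-242)/255 = 255 - 260/255 ≈ 255 - 1.020 = 253.980 → 254
B: 255 - (255-177)×(255-44)/255 = 255 - 16458/255 ≈ 255 - 64.541 = 190.459 → 190
= RGB(68, 254, 190)


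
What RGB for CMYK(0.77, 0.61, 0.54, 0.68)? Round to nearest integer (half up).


R = 255 × (1-C) × (1-K) = 255 × 0.23 × 0.32 = 18.768 → 19
G = 255 × (1-M) × (1-K) = 255 × 0.39 × 0.32 = 31.824 → 32
B = 255 × (1-Y) × (1-K) = 255 × 0.46 × 0.32 = 37.536 → 38
= RGB(19, 32, 38)


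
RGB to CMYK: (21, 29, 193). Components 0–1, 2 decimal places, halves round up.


R'=21/255≈0.0824, G'=29/255≈0.1137, B'=193/255≈0.7569
K = 1 - max(R',G',B') = 1 - 193/255 = 62/255 = 0.24313… → 0.24
(1-R'-K)/(1-K) simplifies to (max-R)/max with max = 193:
C = (193-21)/193 = 172/193 = 0.89119… → 0.89
M = (193-29)/193 = 164/193 = 0.84974… → 0.85
Y = (193-193)/193 = 0/193 = 0 → 0.00
= CMYK(0.89, 0.85, 0.00, 0.24)


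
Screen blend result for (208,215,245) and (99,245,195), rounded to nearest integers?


Screen: C = 255 - (255-A)×(255-B)/255, rounded to nearest integer
R: 255 - (255-208)×(255-99)/255 = 255 - 7332/255 ≈ 255 - 28.753 = 226.247 → 226
G: 255 - (255-215)×(255-245)/255 = 255 - 400/255 ≈ 255 - 1.569 = 253.431 → 253
B: 255 - (255-245)×(255-195)/255 = 255 - 600/255 ≈ 255 - 2.353 = 252.647 → 253
= RGB(226, 253, 253)


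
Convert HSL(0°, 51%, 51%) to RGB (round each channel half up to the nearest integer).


H=0°, S=0.51, L=0.51
C = (1-|2L-1|)×S = (1-|0.02|)×0.51 = 0.4998
H' = H/60 = 0/60 ≈ 0.0000; X = C×(1-|H' mod 2 - 1|) = 0.0
m = L - C/2 = 0.51 - 0.2499 = 0.2601
Sector ⌊H'⌋ = 0 → (R',G',B') = (0.4998, 0.0, 0.0)
RGB = ((R'+m)×255, (G'+m)×255, (B'+m)×255) = (193.7745, 66.3255, 66.3255)
Round half up → RGB(194, 66, 66)


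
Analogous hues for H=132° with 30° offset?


Base hue: 132°
Left analog: (132 - 30) mod 360 = 102°
Right analog: (132 + 30) mod 360 = 162°
Analogous hues = 102° and 162°


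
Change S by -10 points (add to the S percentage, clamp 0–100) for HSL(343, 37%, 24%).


Original S = 37%
Adjustment = -10 percentage points
New S = 37 + (-10) = 27
Clamp to [0, 100] → 27
= HSL(343°, 27%, 24%)


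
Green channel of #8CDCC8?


Color: #8CDCC8
R = 8C = 140
G = DC = 220
B = C8 = 200
Green = 220


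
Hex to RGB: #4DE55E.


4D → 77 (R)
E5 → 229 (G)
5E → 94 (B)
= RGB(77, 229, 94)


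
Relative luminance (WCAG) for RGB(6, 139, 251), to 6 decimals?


Linearize each channel (sRGB transfer function): c = v/255; c_lin = c/12.92 if c ≤ 0.04045, else ((c+0.055)/1.055)^2.4
  R: 6/255 ≈ 0.023529 ≤ 0.04045 → 0.023529/12.92 ≈ 0.001821
  G: 139/255 ≈ 0.545098 > 0.04045 → ((0.545098+0.055)/1.055)^2.4 ≈ 0.258183
  B: 251/255 ≈ 0.984314 > 0.04045 → ((0.984314+0.055)/1.055)^2.4 ≈ 0.964686
R_lin = 0.001821, G_lin = 0.258183, B_lin = 0.964686
L = 0.2126×R + 0.7152×G + 0.0722×B
L = 0.2126×0.001821 + 0.7152×0.258183 + 0.0722×0.964686
L ≈ 0.254690


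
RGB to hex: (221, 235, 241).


R = 221 → DD (hex)
G = 235 → EB (hex)
B = 241 → F1 (hex)
Hex = #DDEBF1


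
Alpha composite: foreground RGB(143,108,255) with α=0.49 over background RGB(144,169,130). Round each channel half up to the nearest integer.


C = α×F + (1-α)×B, with 1-α = 0.51
R: 0.49×143 + 0.51×144 = 70.07 + 73.44 = 143.51 → 144
G: 0.49×108 + 0.51×169 = 52.92 + 86.19 = 139.11 → 139
B: 0.49×255 + 0.51×130 = 124.95 + 66.30 = 191.25 → 191
= RGB(144, 139, 191)


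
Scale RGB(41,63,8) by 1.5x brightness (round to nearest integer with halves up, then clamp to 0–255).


Multiply each channel by 1.5, round half up, clamp to [0, 255]
R: 41×1.5 = 61.5 → round → 62
G: 63×1.5 = 94.5 → round → 95
B: 8×1.5 = 12
= RGB(62, 95, 12)


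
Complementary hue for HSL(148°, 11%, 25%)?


Complement = opposite side of color wheel = hue + 180°
H' = (148 + 180) mod 360 = 328°
S and L unchanged.
= HSL(328°, 11%, 25%)


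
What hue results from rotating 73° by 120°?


New hue = (H + rotation) mod 360
New hue = (73 + 120) mod 360
= 193 mod 360
= 193°


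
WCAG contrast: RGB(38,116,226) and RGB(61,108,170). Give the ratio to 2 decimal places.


Linearize each sRGB channel c=v/255: c/12.92 if c ≤ 0.04045 else ((c+0.055)/1.055)^2.4
L = 0.2126×R_lin + 0.7152×G_lin + 0.0722×B_lin
Color 1 (38,116,226):
  R=38: 38/255≈0.1490 > 0.04045 → ((0.1490+0.055)/1.055)^2.4 ≈ 0.01938
  G=116: 116/255≈0.4549 > 0.04045 → ((0.4549+0.055)/1.055)^2.4 ≈ 0.17465
  B=226: 226/255≈0.8863 > 0.04045 → ((0.8863+0.055)/1.055)^2.4 ≈ 0.76052
  L1 = 0.2126×0.01938 + 0.7152×0.17465 + 0.0722×0.76052 ≈ 0.18394
Color 2 (61,108,170):
  R=61: 61/255≈0.2392 > 0.04045 → ((0.2392+0.055)/1.055)^2.4 ≈ 0.04667
  G=108: 108/255≈0.4235 > 0.04045 → ((0.4235+0.055)/1.055)^2.4 ≈ 0.14996
  B=170: 170/255≈0.6667 > 0.04045 → ((0.6667+0.055)/1.055)^2.4 ≈ 0.40198
  L2 = 0.2126×0.04667 + 0.7152×0.14996 + 0.0722×0.40198 ≈ 0.14620
Lighter = 0.18394, Darker = 0.14620
Ratio = (L_lighter + 0.05) / (L_darker + 0.05)
Ratio = (0.18394 + 0.05) / (0.14620 + 0.05) = 0.23394 / 0.19620 ≈ 1.1924
Ratio ≈ 1.19:1


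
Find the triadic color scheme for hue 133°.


Triadic: equally spaced at 120° intervals
H1 = 133°
H2 = (133 + 120) mod 360 = 253°
H3 = (133 + 240) mod 360 = 13°
Triadic = 133°, 253°, 13°


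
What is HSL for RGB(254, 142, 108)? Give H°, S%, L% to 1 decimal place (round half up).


Normalize: R'=254/255≈0.9961, G'=142/255≈0.5569, B'=108/255≈0.4235
Max=254/255, Min=108/255, Δ=Max-Min=146/255
L = (Max+Min)/2 = (254+108)/510 = 362/510 = 0.70980… → L = 71.0%
L > 0.5 → S = Δ/(2-Max-Min) = 146/(510-254-108) = 146/148 = 0.98648… → S = 98.6%
(the 1/255 factors cancel in S and H, so raw channel differences can be used)
Max is R' → H = 60 × (((G-B)/Δ) mod 6) = 60 × (((142-108)/146) mod 6)
  34/146 = 0.2328…
  H = 60 × 0.2328… = 13.972…° → H = 14.0°
= HSL(14.0°, 98.6%, 71.0%)


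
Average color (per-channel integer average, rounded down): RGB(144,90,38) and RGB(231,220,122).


Midpoint: each channel = ⌊(C₁+C₂)/2⌋
R: ⌊(144+231)/2⌋ = 187
G: ⌊(90+220)/2⌋ = 155
B: ⌊(38+122)/2⌋ = 80
= RGB(187, 155, 80)


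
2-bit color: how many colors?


Colors = 2^bits = 2^2
= 4 colors


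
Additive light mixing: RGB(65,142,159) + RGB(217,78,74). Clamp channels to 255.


Additive: each channel = min(255, C₁+C₂)
R: 65+217 = 282 → 255
G: 142+78 = 220 → 220
B: 159+74 = 233 → 233
= RGB(255, 220, 233)


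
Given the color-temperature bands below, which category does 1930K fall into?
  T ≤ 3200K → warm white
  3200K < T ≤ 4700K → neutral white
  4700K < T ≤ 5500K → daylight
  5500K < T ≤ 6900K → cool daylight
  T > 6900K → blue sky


Temperature: 1930K
1930K ≤ 3200K → warm white
Classification: warm white


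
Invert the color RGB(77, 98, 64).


Invert: (255-R, 255-G, 255-B)
R: 255-77 = 178
G: 255-98 = 157
B: 255-64 = 191
= RGB(178, 157, 191)


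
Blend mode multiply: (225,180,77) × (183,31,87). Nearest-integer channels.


Multiply: C = A×B/255, rounded to nearest integer
R: 225×183/255 = 41175/255 ≈ 161.471 → 161
G: 180×31/255 = 5580/255 ≈ 21.882 → 22
B: 77×87/255 = 6699/255 ≈ 26.271 → 26
= RGB(161, 22, 26)


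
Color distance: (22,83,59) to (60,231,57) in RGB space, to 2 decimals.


d = √[(R₁-R₂)² + (G₁-G₂)² + (B₁-B₂)²]
d = √[(22-60)² + (83-231)² + (59-57)²]
d = √[1444 + 21904 + 4]
d = √23352
d ≈ 152.81


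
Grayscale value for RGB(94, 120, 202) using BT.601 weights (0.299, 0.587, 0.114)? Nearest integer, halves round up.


Gray = 0.299×R + 0.587×G + 0.114×B
Gray = 0.299×94 + 0.587×120 + 0.114×202
Gray = 28.106 + 70.440 + 23.028
Gray = 121.574 → round half up → 122
Gray = 122


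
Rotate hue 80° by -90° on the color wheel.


New hue = (H + rotation) mod 360
New hue = (80 -90) mod 360
= -10 mod 360
= 350°


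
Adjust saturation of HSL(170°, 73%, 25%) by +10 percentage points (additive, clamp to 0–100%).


Original S = 73%
Adjustment = +10 percentage points
New S = 73 + (10) = 83
Clamp to [0, 100] → 83
= HSL(170°, 83%, 25%)


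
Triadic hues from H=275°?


Triadic: equally spaced at 120° intervals
H1 = 275°
H2 = (275 + 120) mod 360 = 35°
H3 = (275 + 240) mod 360 = 155°
Triadic = 275°, 35°, 155°


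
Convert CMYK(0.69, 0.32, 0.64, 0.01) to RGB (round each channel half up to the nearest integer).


R = 255 × (1-C) × (1-K) = 255 × 0.31 × 0.99 = 78.2595 → 78
G = 255 × (1-M) × (1-K) = 255 × 0.68 × 0.99 = 171.666 → 172
B = 255 × (1-Y) × (1-K) = 255 × 0.36 × 0.99 = 90.882 → 91
= RGB(78, 172, 91)


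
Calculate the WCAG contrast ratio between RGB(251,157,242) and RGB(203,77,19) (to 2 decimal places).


Linearize each sRGB channel c=v/255: c/12.92 if c ≤ 0.04045 else ((c+0.055)/1.055)^2.4
L = 0.2126×R_lin + 0.7152×G_lin + 0.0722×B_lin
Color 1 (251,157,242):
  R=251: 251/255≈0.9843 > 0.04045 → ((0.9843+0.055)/1.055)^2.4 ≈ 0.96469
  G=157: 157/255≈0.6157 > 0.04045 → ((0.6157+0.055)/1.055)^2.4 ≈ 0.33716
  B=242: 242/255≈0.9490 > 0.04045 → ((0.9490+0.055)/1.055)^2.4 ≈ 0.88792
  L1 = 0.2126×0.96469 + 0.7152×0.33716 + 0.0722×0.88792 ≈ 0.51034
Color 2 (203,77,19):
  R=203: 203/255≈0.7961 > 0.04045 → ((0.7961+0.055)/1.055)^2.4 ≈ 0.59720
  G=77: 77/255≈0.3020 > 0.04045 → ((0.3020+0.055)/1.055)^2.4 ≈ 0.07421
  B=19: 19/255≈0.0745 > 0.04045 → ((0.0745+0.055)/1.055)^2.4 ≈ 0.00651
  L2 = 0.2126×0.59720 + 0.7152×0.07421 + 0.0722×0.00651 ≈ 0.18051
Lighter = 0.51034, Darker = 0.18051
Ratio = (L_lighter + 0.05) / (L_darker + 0.05)
Ratio = (0.51034 + 0.05) / (0.18051 + 0.05) = 0.56034 / 0.23051 ≈ 2.4308
Ratio ≈ 2.43:1


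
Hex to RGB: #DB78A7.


DB → 219 (R)
78 → 120 (G)
A7 → 167 (B)
= RGB(219, 120, 167)


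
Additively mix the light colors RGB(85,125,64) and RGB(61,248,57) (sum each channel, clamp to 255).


Additive: each channel = min(255, C₁+C₂)
R: 85+61 = 146 → 146
G: 125+248 = 373 → 255
B: 64+57 = 121 → 121
= RGB(146, 255, 121)


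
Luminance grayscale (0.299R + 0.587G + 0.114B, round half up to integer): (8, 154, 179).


Gray = 0.299×R + 0.587×G + 0.114×B
Gray = 0.299×8 + 0.587×154 + 0.114×179
Gray = 2.392 + 90.398 + 20.406
Gray = 113.196 → round half up → 113
Gray = 113


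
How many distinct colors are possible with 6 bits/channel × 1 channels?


Total bits = 6 bits/channel × 1 channels = 6 bits
Distinct colors = 2^6
= 64 colors


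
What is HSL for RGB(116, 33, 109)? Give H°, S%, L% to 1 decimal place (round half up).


Normalize: R'=116/255≈0.4549, G'=33/255≈0.1294, B'=109/255≈0.4275
Max=116/255, Min=33/255, Δ=Max-Min=83/255
L = (Max+Min)/2 = (116+33)/510 = 149/510 = 0.29215… → L = 29.2%
L ≤ 0.5 → S = Δ/(Max+Min) = 83/(116+33) = 83/149 = 0.55704… → S = 55.7%
(the 1/255 factors cancel in S and H, so raw channel differences can be used)
Max is R' → H = 60 × (((G-B)/Δ) mod 6) = 60 × (((33-109)/83) mod 6)
  (-76)/83 = -0.9156…; negative, so add 6 → 5.0843…
  H = 60 × 5.0843… = 305.060…° → H = 305.1°
= HSL(305.1°, 55.7%, 29.2%)


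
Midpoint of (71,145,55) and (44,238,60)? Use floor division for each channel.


Midpoint: each channel = ⌊(C₁+C₂)/2⌋
R: ⌊(71+44)/2⌋ = 57
G: ⌊(145+238)/2⌋ = 191
B: ⌊(55+60)/2⌋ = 57
= RGB(57, 191, 57)


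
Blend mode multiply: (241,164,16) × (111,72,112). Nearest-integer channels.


Multiply: C = A×B/255, rounded to nearest integer
R: 241×111/255 = 26751/255 ≈ 104.906 → 105
G: 164×72/255 = 11808/255 ≈ 46.306 → 46
B: 16×112/255 = 1792/255 ≈ 7.027 → 7
= RGB(105, 46, 7)


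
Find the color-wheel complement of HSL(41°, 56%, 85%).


Complement = opposite side of color wheel = hue + 180°
H' = (41 + 180) mod 360 = 221°
S and L unchanged.
= HSL(221°, 56%, 85%)


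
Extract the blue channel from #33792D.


Color: #33792D
R = 33 = 51
G = 79 = 121
B = 2D = 45
Blue = 45


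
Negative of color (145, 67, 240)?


Invert: (255-R, 255-G, 255-B)
R: 255-145 = 110
G: 255-67 = 188
B: 255-240 = 15
= RGB(110, 188, 15)


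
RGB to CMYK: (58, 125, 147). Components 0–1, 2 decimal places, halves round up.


R'=58/255≈0.2275, G'=125/255≈0.4902, B'=147/255≈0.5765
K = 1 - max(R',G',B') = 1 - 147/255 = 108/255 = 0.42352… → 0.42
(1-R'-K)/(1-K) simplifies to (max-R)/max with max = 147:
C = (147-58)/147 = 89/147 = 0.60544… → 0.61
M = (147-125)/147 = 22/147 = 0.14965… → 0.15
Y = (147-147)/147 = 0/147 = 0 → 0.00
= CMYK(0.61, 0.15, 0.00, 0.42)


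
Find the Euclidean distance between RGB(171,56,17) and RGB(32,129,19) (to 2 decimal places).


d = √[(R₁-R₂)² + (G₁-G₂)² + (B₁-B₂)²]
d = √[(171-32)² + (56-129)² + (17-19)²]
d = √[19321 + 5329 + 4]
d = √24654
d ≈ 157.02


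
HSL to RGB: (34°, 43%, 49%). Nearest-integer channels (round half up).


H=34°, S=0.43, L=0.49
C = (1-|2L-1|)×S = (1-|-0.02|)×0.43 = 0.4214
H' = H/60 = 34/60 ≈ 0.5667; X = C×(1-|H' mod 2 - 1|) ≈ 0.2388
m = L - C/2 = 0.49 - 0.2107 = 0.2793
Sector ⌊H'⌋ = 0 → (R',G',B') = (0.4214, ≈0.2388, 0.0)
RGB = ((R'+m)×255, (G'+m)×255, (B'+m)×255) = (178.6785, 132.1138, 71.2215)
Round half up → RGB(179, 132, 71)


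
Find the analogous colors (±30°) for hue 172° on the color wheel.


Base hue: 172°
Left analog: (172 - 30) mod 360 = 142°
Right analog: (172 + 30) mod 360 = 202°
Analogous hues = 142° and 202°


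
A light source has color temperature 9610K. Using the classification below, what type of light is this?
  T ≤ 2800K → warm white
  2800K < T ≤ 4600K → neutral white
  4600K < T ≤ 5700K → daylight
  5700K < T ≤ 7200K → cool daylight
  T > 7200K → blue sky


Temperature: 9610K
9610K > 7200K → blue sky
Classification: blue sky


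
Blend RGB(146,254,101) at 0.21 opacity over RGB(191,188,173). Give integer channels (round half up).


C = α×F + (1-α)×B, with 1-α = 0.79
R: 0.21×146 + 0.79×191 = 30.66 + 150.89 = 181.55 → 182
G: 0.21×254 + 0.79×188 = 53.34 + 148.52 = 201.86 → 202
B: 0.21×101 + 0.79×173 = 21.21 + 136.67 = 157.88 → 158
= RGB(182, 202, 158)


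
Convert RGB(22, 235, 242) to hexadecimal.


R = 22 → 16 (hex)
G = 235 → EB (hex)
B = 242 → F2 (hex)
Hex = #16EBF2


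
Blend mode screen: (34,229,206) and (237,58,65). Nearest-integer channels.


Screen: C = 255 - (255-A)×(255-B)/255, rounded to nearest integer
R: 255 - (255-34)×(255-237)/255 = 255 - 3978/255 ≈ 255 - 15.600 = 239.400 → 239
G: 255 - (255-229)×(255-58)/255 = 255 - 5122/255 ≈ 255 - 20.086 = 234.914 → 235
B: 255 - (255-206)×(255-65)/255 = 255 - 9310/255 ≈ 255 - 36.510 = 218.490 → 218
= RGB(239, 235, 218)


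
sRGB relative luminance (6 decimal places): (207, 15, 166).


Linearize each channel (sRGB transfer function): c = v/255; c_lin = c/12.92 if c ≤ 0.04045, else ((c+0.055)/1.055)^2.4
  R: 207/255 ≈ 0.811765 > 0.04045 → ((0.811765+0.055)/1.055)^2.4 ≈ 0.623960
  G: 15/255 ≈ 0.058824 > 0.04045 → ((0.058824+0.055)/1.055)^2.4 ≈ 0.004777
  B: 166/255 ≈ 0.650980 > 0.04045 → ((0.650980+0.055)/1.055)^2.4 ≈ 0.381326
R_lin = 0.623960, G_lin = 0.004777, B_lin = 0.381326
L = 0.2126×R + 0.7152×G + 0.0722×B
L = 0.2126×0.623960 + 0.7152×0.004777 + 0.0722×0.381326
L ≈ 0.163602


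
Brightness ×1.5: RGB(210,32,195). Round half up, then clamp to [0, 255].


Multiply each channel by 1.5, round half up, clamp to [0, 255]
R: 210×1.5 = 315 → clamp → 255
G: 32×1.5 = 48
B: 195×1.5 = 292.5 → round → 293 → clamp → 255
= RGB(255, 48, 255)


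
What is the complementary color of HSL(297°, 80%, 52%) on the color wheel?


Complement = opposite side of color wheel = hue + 180°
H' = (297 + 180) mod 360 = 117°
S and L unchanged.
= HSL(117°, 80%, 52%)


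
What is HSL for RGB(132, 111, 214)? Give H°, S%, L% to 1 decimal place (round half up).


Normalize: R'=132/255≈0.5176, G'=111/255≈0.4353, B'=214/255≈0.8392
Max=214/255, Min=111/255, Δ=Max-Min=103/255
L = (Max+Min)/2 = (214+111)/510 = 325/510 = 0.63725… → L = 63.7%
L > 0.5 → S = Δ/(2-Max-Min) = 103/(510-214-111) = 103/185 = 0.55675… → S = 55.7%
(the 1/255 factors cancel in S and H, so raw channel differences can be used)
Max is B' → H = 60 × ((R-G)/Δ + 4) = 60 × ((132-111)/103 + 4)
  21/103 + 4 = 0.2038… + 4 = 4.2038…
  H = 60 × 4.2038… = 252.233…° → H = 252.2°
= HSL(252.2°, 55.7%, 63.7%)


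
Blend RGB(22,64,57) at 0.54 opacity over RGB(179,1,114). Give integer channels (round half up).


C = α×F + (1-α)×B, with 1-α = 0.46
R: 0.54×22 + 0.46×179 = 11.88 + 82.34 = 94.22 → 94
G: 0.54×64 + 0.46×1 = 34.56 + 0.46 = 35.02 → 35
B: 0.54×57 + 0.46×114 = 30.78 + 52.44 = 83.22 → 83
= RGB(94, 35, 83)


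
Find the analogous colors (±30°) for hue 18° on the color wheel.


Base hue: 18°
Left analog: (18 - 30) mod 360 = 348°
Right analog: (18 + 30) mod 360 = 48°
Analogous hues = 348° and 48°


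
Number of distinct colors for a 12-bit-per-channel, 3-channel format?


Total bits = 12 bits/channel × 3 channels = 36 bits
Distinct colors = 2^36
= 68,719,476,736 colors


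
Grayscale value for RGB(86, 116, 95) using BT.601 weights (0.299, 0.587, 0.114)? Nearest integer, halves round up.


Gray = 0.299×R + 0.587×G + 0.114×B
Gray = 0.299×86 + 0.587×116 + 0.114×95
Gray = 25.714 + 68.092 + 10.830
Gray = 104.636 → round half up → 105
Gray = 105


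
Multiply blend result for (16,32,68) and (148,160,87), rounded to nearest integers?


Multiply: C = A×B/255, rounded to nearest integer
R: 16×148/255 = 2368/255 ≈ 9.286 → 9
G: 32×160/255 = 5120/255 ≈ 20.078 → 20
B: 68×87/255 = 5916/255 ≈ 23.200 → 23
= RGB(9, 20, 23)


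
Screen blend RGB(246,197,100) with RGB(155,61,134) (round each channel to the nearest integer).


Screen: C = 255 - (255-A)×(255-B)/255, rounded to nearest integer
R: 255 - (255-246)×(255-155)/255 = 255 - 900/255 ≈ 255 - 3.529 = 251.471 → 251
G: 255 - (255-197)×(255-61)/255 = 255 - 11252/255 ≈ 255 - 44.125 = 210.875 → 211
B: 255 - (255-100)×(255-134)/255 = 255 - 18755/255 ≈ 255 - 73.549 = 181.451 → 181
= RGB(251, 211, 181)


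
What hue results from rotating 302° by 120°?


New hue = (H + rotation) mod 360
New hue = (302 + 120) mod 360
= 422 mod 360
= 62°


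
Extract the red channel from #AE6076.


Color: #AE6076
R = AE = 174
G = 60 = 96
B = 76 = 118
Red = 174


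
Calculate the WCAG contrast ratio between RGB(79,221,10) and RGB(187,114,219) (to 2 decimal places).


Linearize each sRGB channel c=v/255: c/12.92 if c ≤ 0.04045 else ((c+0.055)/1.055)^2.4
L = 0.2126×R_lin + 0.7152×G_lin + 0.0722×B_lin
Color 1 (79,221,10):
  R=79: 79/255≈0.3098 > 0.04045 → ((0.3098+0.055)/1.055)^2.4 ≈ 0.07819
  G=221: 221/255≈0.8667 > 0.04045 → ((0.8667+0.055)/1.055)^2.4 ≈ 0.72306
  B=10: 10/255≈0.0392 ≤ 0.04045 → 0.0392/12.92 ≈ 0.00304
  L1 = 0.2126×0.07819 + 0.7152×0.72306 + 0.0722×0.00304 ≈ 0.53397
Color 2 (187,114,219):
  R=187: 187/255≈0.7333 > 0.04045 → ((0.7333+0.055)/1.055)^2.4 ≈ 0.49693
  G=114: 114/255≈0.4471 > 0.04045 → ((0.4471+0.055)/1.055)^2.4 ≈ 0.16827
  B=219: 219/255≈0.8588 > 0.04045 → ((0.8588+0.055)/1.055)^2.4 ≈ 0.70838
  L2 = 0.2126×0.49693 + 0.7152×0.16827 + 0.0722×0.70838 ≈ 0.27714
Lighter = 0.53397, Darker = 0.27714
Ratio = (L_lighter + 0.05) / (L_darker + 0.05)
Ratio = (0.53397 + 0.05) / (0.27714 + 0.05) = 0.58397 / 0.32714 ≈ 1.7851
Ratio ≈ 1.79:1


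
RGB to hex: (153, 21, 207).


R = 153 → 99 (hex)
G = 21 → 15 (hex)
B = 207 → CF (hex)
Hex = #9915CF


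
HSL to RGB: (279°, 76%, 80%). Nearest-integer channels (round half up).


H=279°, S=0.76, L=0.80
C = (1-|2L-1|)×S = (1-|0.60|)×0.76 = 0.304
H' = H/60 = 279/60 ≈ 4.6500; X = C×(1-|H' mod 2 - 1|) = 0.1976
m = L - C/2 = 0.80 - 0.152 = 0.648
Sector ⌊H'⌋ = 4 → (R',G',B') = (0.1976, 0.0, 0.304)
RGB = ((R'+m)×255, (G'+m)×255, (B'+m)×255) = (215.628, 165.24, 242.76)
Round half up → RGB(216, 165, 243)


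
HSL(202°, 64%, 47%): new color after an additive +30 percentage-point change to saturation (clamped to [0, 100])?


Original S = 64%
Adjustment = +30 percentage points
New S = 64 + (30) = 94
Clamp to [0, 100] → 94
= HSL(202°, 94%, 47%)


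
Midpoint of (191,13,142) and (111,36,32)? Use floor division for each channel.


Midpoint: each channel = ⌊(C₁+C₂)/2⌋
R: ⌊(191+111)/2⌋ = 151
G: ⌊(13+36)/2⌋ = 24
B: ⌊(142+32)/2⌋ = 87
= RGB(151, 24, 87)


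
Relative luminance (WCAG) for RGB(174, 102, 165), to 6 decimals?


Linearize each channel (sRGB transfer function): c = v/255; c_lin = c/12.92 if c ≤ 0.04045, else ((c+0.055)/1.055)^2.4
  R: 174/255 ≈ 0.682353 > 0.04045 → ((0.682353+0.055)/1.055)^2.4 ≈ 0.423268
  G: 102/255 ≈ 0.400000 > 0.04045 → ((0.400000+0.055)/1.055)^2.4 ≈ 0.132868
  B: 165/255 ≈ 0.647059 > 0.04045 → ((0.647059+0.055)/1.055)^2.4 ≈ 0.376262
R_lin = 0.423268, G_lin = 0.132868, B_lin = 0.376262
L = 0.2126×R + 0.7152×G + 0.0722×B
L = 0.2126×0.423268 + 0.7152×0.132868 + 0.0722×0.376262
L ≈ 0.212180


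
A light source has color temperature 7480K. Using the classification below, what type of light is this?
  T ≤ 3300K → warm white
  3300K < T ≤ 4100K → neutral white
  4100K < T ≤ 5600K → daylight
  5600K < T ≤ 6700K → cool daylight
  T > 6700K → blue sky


Temperature: 7480K
7480K > 6700K → blue sky
Classification: blue sky


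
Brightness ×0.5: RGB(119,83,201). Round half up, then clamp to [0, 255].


Multiply each channel by 0.5, round half up, clamp to [0, 255]
R: 119×0.5 = 59.5 → round → 60
G: 83×0.5 = 41.5 → round → 42
B: 201×0.5 = 100.5 → round → 101
= RGB(60, 42, 101)


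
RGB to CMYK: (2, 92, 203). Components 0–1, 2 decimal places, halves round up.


R'=2/255≈0.0078, G'=92/255≈0.3608, B'=203/255≈0.7961
K = 1 - max(R',G',B') = 1 - 203/255 = 52/255 = 0.20392… → 0.20
(1-R'-K)/(1-K) simplifies to (max-R)/max with max = 203:
C = (203-2)/203 = 201/203 = 0.99014… → 0.99
M = (203-92)/203 = 111/203 = 0.54679… → 0.55
Y = (203-203)/203 = 0/203 = 0 → 0.00
= CMYK(0.99, 0.55, 0.00, 0.20)


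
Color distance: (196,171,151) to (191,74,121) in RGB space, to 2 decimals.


d = √[(R₁-R₂)² + (G₁-G₂)² + (B₁-B₂)²]
d = √[(196-191)² + (171-74)² + (151-121)²]
d = √[25 + 9409 + 900]
d = √10334
d ≈ 101.66


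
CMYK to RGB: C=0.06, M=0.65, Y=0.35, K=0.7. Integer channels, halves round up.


R = 255 × (1-C) × (1-K) = 255 × 0.94 × 0.30 = 71.91 → 72
G = 255 × (1-M) × (1-K) = 255 × 0.35 × 0.30 = 26.775 → 27
B = 255 × (1-Y) × (1-K) = 255 × 0.65 × 0.30 = 49.725 → 50
= RGB(72, 27, 50)


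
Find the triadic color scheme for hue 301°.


Triadic: equally spaced at 120° intervals
H1 = 301°
H2 = (301 + 120) mod 360 = 61°
H3 = (301 + 240) mod 360 = 181°
Triadic = 301°, 61°, 181°


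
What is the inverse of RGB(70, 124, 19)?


Invert: (255-R, 255-G, 255-B)
R: 255-70 = 185
G: 255-124 = 131
B: 255-19 = 236
= RGB(185, 131, 236)


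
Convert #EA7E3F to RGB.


EA → 234 (R)
7E → 126 (G)
3F → 63 (B)
= RGB(234, 126, 63)


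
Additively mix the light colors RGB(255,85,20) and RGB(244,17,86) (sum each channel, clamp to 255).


Additive: each channel = min(255, C₁+C₂)
R: 255+244 = 499 → 255
G: 85+17 = 102 → 102
B: 20+86 = 106 → 106
= RGB(255, 102, 106)


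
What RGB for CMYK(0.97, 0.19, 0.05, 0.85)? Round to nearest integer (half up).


R = 255 × (1-C) × (1-K) = 255 × 0.03 × 0.15 = 1.1475 → 1
G = 255 × (1-M) × (1-K) = 255 × 0.81 × 0.15 = 30.9825 → 31
B = 255 × (1-Y) × (1-K) = 255 × 0.95 × 0.15 = 36.3375 → 36
= RGB(1, 31, 36)


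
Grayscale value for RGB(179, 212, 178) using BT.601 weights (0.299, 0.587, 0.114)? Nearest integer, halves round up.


Gray = 0.299×R + 0.587×G + 0.114×B
Gray = 0.299×179 + 0.587×212 + 0.114×178
Gray = 53.521 + 124.444 + 20.292
Gray = 198.257 → round half up → 198
Gray = 198


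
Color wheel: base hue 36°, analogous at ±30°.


Base hue: 36°
Left analog: (36 - 30) mod 360 = 6°
Right analog: (36 + 30) mod 360 = 66°
Analogous hues = 6° and 66°


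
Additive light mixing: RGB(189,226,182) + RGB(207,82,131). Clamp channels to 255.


Additive: each channel = min(255, C₁+C₂)
R: 189+207 = 396 → 255
G: 226+82 = 308 → 255
B: 182+131 = 313 → 255
= RGB(255, 255, 255)


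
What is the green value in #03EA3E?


Color: #03EA3E
R = 03 = 3
G = EA = 234
B = 3E = 62
Green = 234


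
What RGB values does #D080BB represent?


D0 → 208 (R)
80 → 128 (G)
BB → 187 (B)
= RGB(208, 128, 187)


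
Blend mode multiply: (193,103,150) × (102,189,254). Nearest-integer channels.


Multiply: C = A×B/255, rounded to nearest integer
R: 193×102/255 = 19686/255 ≈ 77.200 → 77
G: 103×189/255 = 19467/255 ≈ 76.341 → 76
B: 150×254/255 = 38100/255 ≈ 149.412 → 149
= RGB(77, 76, 149)


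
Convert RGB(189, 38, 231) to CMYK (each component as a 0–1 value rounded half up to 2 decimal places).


R'=189/255≈0.7412, G'=38/255≈0.1490, B'=231/255≈0.9059
K = 1 - max(R',G',B') = 1 - 231/255 = 24/255 = 0.09411… → 0.09
(1-R'-K)/(1-K) simplifies to (max-R)/max with max = 231:
C = (231-189)/231 = 42/231 = 0.18181… → 0.18
M = (231-38)/231 = 193/231 = 0.83549… → 0.84
Y = (231-231)/231 = 0/231 = 0 → 0.00
= CMYK(0.18, 0.84, 0.00, 0.09)


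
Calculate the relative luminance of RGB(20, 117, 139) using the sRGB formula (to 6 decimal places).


Linearize each channel (sRGB transfer function): c = v/255; c_lin = c/12.92 if c ≤ 0.04045, else ((c+0.055)/1.055)^2.4
  R: 20/255 ≈ 0.078431 > 0.04045 → ((0.078431+0.055)/1.055)^2.4 ≈ 0.006995
  G: 117/255 ≈ 0.458824 > 0.04045 → ((0.458824+0.055)/1.055)^2.4 ≈ 0.177888
  B: 139/255 ≈ 0.545098 > 0.04045 → ((0.545098+0.055)/1.055)^2.4 ≈ 0.258183
R_lin = 0.006995, G_lin = 0.177888, B_lin = 0.258183
L = 0.2126×R + 0.7152×G + 0.0722×B
L = 0.2126×0.006995 + 0.7152×0.177888 + 0.0722×0.258183
L ≈ 0.147354


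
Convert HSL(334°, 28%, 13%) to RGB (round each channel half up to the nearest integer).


H=334°, S=0.28, L=0.13
C = (1-|2L-1|)×S = (1-|-0.74|)×0.28 = 0.0728
H' = H/60 = 334/60 ≈ 5.5667; X = C×(1-|H' mod 2 - 1|) ≈ 0.0315
m = L - C/2 = 0.13 - 0.0364 = 0.0936
Sector ⌊H'⌋ = 5 → (R',G',B') = (0.0728, 0.0, ≈0.0315)
RGB = ((R'+m)×255, (G'+m)×255, (B'+m)×255) = (42.432, 23.868, 31.9124)
Round half up → RGB(42, 24, 32)


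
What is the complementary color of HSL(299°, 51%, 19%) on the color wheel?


Complement = opposite side of color wheel = hue + 180°
H' = (299 + 180) mod 360 = 119°
S and L unchanged.
= HSL(119°, 51%, 19%)


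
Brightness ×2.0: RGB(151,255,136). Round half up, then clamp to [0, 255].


Multiply each channel by 2.0, round half up, clamp to [0, 255]
R: 151×2.0 = 302 → clamp → 255
G: 255×2.0 = 510 → clamp → 255
B: 136×2.0 = 272 → clamp → 255
= RGB(255, 255, 255)


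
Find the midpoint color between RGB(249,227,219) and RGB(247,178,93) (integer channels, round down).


Midpoint: each channel = ⌊(C₁+C₂)/2⌋
R: ⌊(249+247)/2⌋ = 248
G: ⌊(227+178)/2⌋ = 202
B: ⌊(219+93)/2⌋ = 156
= RGB(248, 202, 156)


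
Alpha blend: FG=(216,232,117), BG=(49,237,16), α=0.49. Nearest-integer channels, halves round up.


C = α×F + (1-α)×B, with 1-α = 0.51
R: 0.49×216 + 0.51×49 = 105.84 + 24.99 = 130.83 → 131
G: 0.49×232 + 0.51×237 = 113.68 + 120.87 = 234.55 → 235
B: 0.49×117 + 0.51×16 = 57.33 + 8.16 = 65.49 → 65
= RGB(131, 235, 65)


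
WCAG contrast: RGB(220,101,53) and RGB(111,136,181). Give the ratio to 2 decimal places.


Linearize each sRGB channel c=v/255: c/12.92 if c ≤ 0.04045 else ((c+0.055)/1.055)^2.4
L = 0.2126×R_lin + 0.7152×G_lin + 0.0722×B_lin
Color 1 (220,101,53):
  R=220: 220/255≈0.8627 > 0.04045 → ((0.8627+0.055)/1.055)^2.4 ≈ 0.71569
  G=101: 101/255≈0.3961 > 0.04045 → ((0.3961+0.055)/1.055)^2.4 ≈ 0.13014
  B=53: 53/255≈0.2078 > 0.04045 → ((0.2078+0.055)/1.055)^2.4 ≈ 0.03560
  L1 = 0.2126×0.71569 + 0.7152×0.13014 + 0.0722×0.03560 ≈ 0.24780
Color 2 (111,136,181):
  R=111: 111/255≈0.4353 > 0.04045 → ((0.4353+0.055)/1.055)^2.4 ≈ 0.15896
  G=136: 136/255≈0.5333 > 0.04045 → ((0.5333+0.055)/1.055)^2.4 ≈ 0.24620
  B=181: 181/255≈0.7098 > 0.04045 → ((0.7098+0.055)/1.055)^2.4 ≈ 0.46208
  L2 = 0.2126×0.15896 + 0.7152×0.24620 + 0.0722×0.46208 ≈ 0.24324
Lighter = 0.24780, Darker = 0.24324
Ratio = (L_lighter + 0.05) / (L_darker + 0.05)
Ratio = (0.24780 + 0.05) / (0.24324 + 0.05) = 0.29780 / 0.29324 ≈ 1.0156
Ratio ≈ 1.02:1


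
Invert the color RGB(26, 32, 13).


Invert: (255-R, 255-G, 255-B)
R: 255-26 = 229
G: 255-32 = 223
B: 255-13 = 242
= RGB(229, 223, 242)


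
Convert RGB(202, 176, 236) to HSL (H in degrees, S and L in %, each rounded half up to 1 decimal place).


Normalize: R'=202/255≈0.7922, G'=176/255≈0.6902, B'=236/255≈0.9255
Max=236/255, Min=176/255, Δ=Max-Min=60/255
L = (Max+Min)/2 = (236+176)/510 = 412/510 = 0.80784… → L = 80.8%
L > 0.5 → S = Δ/(2-Max-Min) = 60/(510-236-176) = 60/98 = 0.61224… → S = 61.2%
(the 1/255 factors cancel in S and H, so raw channel differences can be used)
Max is B' → H = 60 × ((R-G)/Δ + 4) = 60 × ((202-176)/60 + 4)
  26/60 + 4 = 0.4333… + 4 = 4.4333…
  H = 60 × 4.4333… = 266° → H = 266.0°
= HSL(266.0°, 61.2%, 80.8%)


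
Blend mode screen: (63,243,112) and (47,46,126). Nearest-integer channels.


Screen: C = 255 - (255-A)×(255-B)/255, rounded to nearest integer
R: 255 - (255-63)×(255-47)/255 = 255 - 39936/255 ≈ 255 - 156.612 = 98.388 → 98
G: 255 - (255-243)×(255-46)/255 = 255 - 2508/255 ≈ 255 - 9.835 = 245.165 → 245
B: 255 - (255-112)×(255-126)/255 = 255 - 18447/255 ≈ 255 - 72.341 = 182.659 → 183
= RGB(98, 245, 183)


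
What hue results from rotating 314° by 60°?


New hue = (H + rotation) mod 360
New hue = (314 + 60) mod 360
= 374 mod 360
= 14°


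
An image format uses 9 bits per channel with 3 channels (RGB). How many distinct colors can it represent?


Total bits = 9 bits/channel × 3 channels = 27 bits
Distinct colors = 2^27
= 134,217,728 colors


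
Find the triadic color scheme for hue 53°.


Triadic: equally spaced at 120° intervals
H1 = 53°
H2 = (53 + 120) mod 360 = 173°
H3 = (53 + 240) mod 360 = 293°
Triadic = 53°, 173°, 293°


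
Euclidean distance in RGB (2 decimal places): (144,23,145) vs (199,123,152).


d = √[(R₁-R₂)² + (G₁-G₂)² + (B₁-B₂)²]
d = √[(144-199)² + (23-123)² + (145-152)²]
d = √[3025 + 10000 + 49]
d = √13074
d ≈ 114.34


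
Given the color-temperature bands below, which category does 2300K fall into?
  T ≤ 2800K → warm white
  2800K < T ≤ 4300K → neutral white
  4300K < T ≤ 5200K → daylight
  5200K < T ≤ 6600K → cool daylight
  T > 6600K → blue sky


Temperature: 2300K
2300K ≤ 2800K → warm white
Classification: warm white


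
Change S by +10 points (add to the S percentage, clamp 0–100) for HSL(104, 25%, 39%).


Original S = 25%
Adjustment = +10 percentage points
New S = 25 + (10) = 35
Clamp to [0, 100] → 35
= HSL(104°, 35%, 39%)


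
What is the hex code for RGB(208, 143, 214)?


R = 208 → D0 (hex)
G = 143 → 8F (hex)
B = 214 → D6 (hex)
Hex = #D08FD6


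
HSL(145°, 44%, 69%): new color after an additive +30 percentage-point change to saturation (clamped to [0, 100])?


Original S = 44%
Adjustment = +30 percentage points
New S = 44 + (30) = 74
Clamp to [0, 100] → 74
= HSL(145°, 74%, 69%)


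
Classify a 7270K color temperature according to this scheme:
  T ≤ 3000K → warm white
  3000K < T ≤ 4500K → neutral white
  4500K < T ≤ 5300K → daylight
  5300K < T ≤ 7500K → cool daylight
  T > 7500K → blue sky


Temperature: 7270K
5300K < 7270K ≤ 7500K → cool daylight
Classification: cool daylight


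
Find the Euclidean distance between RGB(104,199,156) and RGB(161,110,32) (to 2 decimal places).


d = √[(R₁-R₂)² + (G₁-G₂)² + (B₁-B₂)²]
d = √[(104-161)² + (199-110)² + (156-32)²]
d = √[3249 + 7921 + 15376]
d = √26546
d ≈ 162.93


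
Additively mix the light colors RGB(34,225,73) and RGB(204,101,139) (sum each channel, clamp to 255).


Additive: each channel = min(255, C₁+C₂)
R: 34+204 = 238 → 238
G: 225+101 = 326 → 255
B: 73+139 = 212 → 212
= RGB(238, 255, 212)


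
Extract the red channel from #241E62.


Color: #241E62
R = 24 = 36
G = 1E = 30
B = 62 = 98
Red = 36


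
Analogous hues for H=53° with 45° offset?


Base hue: 53°
Left analog: (53 - 45) mod 360 = 8°
Right analog: (53 + 45) mod 360 = 98°
Analogous hues = 8° and 98°


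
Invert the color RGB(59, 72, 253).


Invert: (255-R, 255-G, 255-B)
R: 255-59 = 196
G: 255-72 = 183
B: 255-253 = 2
= RGB(196, 183, 2)


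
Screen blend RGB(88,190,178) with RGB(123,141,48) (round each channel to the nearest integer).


Screen: C = 255 - (255-A)×(255-B)/255, rounded to nearest integer
R: 255 - (255-88)×(255-123)/255 = 255 - 22044/255 ≈ 255 - 86.447 = 168.553 → 169
G: 255 - (255-190)×(255-141)/255 = 255 - 7410/255 ≈ 255 - 29.059 = 225.941 → 226
B: 255 - (255-178)×(255-48)/255 = 255 - 15939/255 ≈ 255 - 62.506 = 192.494 → 192
= RGB(169, 226, 192)


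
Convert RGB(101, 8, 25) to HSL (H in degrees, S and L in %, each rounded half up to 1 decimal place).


Normalize: R'=101/255≈0.3961, G'=8/255≈0.0314, B'=25/255≈0.0980
Max=101/255, Min=8/255, Δ=Max-Min=93/255
L = (Max+Min)/2 = (101+8)/510 = 109/510 = 0.21372… → L = 21.4%
L ≤ 0.5 → S = Δ/(Max+Min) = 93/(101+8) = 93/109 = 0.85321… → S = 85.3%
(the 1/255 factors cancel in S and H, so raw channel differences can be used)
Max is R' → H = 60 × (((G-B)/Δ) mod 6) = 60 × (((8-25)/93) mod 6)
  (-17)/93 = -0.1827…; negative, so add 6 → 5.8172…
  H = 60 × 5.8172… = 349.032…° → H = 349.0°
= HSL(349.0°, 85.3%, 21.4%)
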